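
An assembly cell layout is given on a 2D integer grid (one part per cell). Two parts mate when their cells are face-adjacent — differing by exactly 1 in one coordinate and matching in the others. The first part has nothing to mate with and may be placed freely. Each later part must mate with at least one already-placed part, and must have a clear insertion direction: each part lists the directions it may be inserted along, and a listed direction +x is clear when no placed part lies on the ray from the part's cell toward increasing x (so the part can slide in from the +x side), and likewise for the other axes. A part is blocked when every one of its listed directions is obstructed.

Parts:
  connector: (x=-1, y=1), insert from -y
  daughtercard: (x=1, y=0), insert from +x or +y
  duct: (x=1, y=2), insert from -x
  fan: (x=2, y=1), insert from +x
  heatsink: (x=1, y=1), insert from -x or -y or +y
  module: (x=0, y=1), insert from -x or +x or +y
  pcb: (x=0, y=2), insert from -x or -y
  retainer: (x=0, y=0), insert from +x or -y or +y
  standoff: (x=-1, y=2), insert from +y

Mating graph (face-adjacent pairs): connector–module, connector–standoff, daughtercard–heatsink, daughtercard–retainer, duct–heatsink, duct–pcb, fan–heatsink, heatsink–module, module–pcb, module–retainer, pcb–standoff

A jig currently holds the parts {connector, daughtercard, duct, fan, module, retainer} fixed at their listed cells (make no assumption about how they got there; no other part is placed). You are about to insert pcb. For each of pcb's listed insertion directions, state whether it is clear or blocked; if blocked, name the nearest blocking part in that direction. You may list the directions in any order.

-x: clear; -y: blocked by module

-x: ray from pcb(0, 2) has no placed part ⇒ clear
-y: nearest on ray is module@(0, 1) ⇒ blocked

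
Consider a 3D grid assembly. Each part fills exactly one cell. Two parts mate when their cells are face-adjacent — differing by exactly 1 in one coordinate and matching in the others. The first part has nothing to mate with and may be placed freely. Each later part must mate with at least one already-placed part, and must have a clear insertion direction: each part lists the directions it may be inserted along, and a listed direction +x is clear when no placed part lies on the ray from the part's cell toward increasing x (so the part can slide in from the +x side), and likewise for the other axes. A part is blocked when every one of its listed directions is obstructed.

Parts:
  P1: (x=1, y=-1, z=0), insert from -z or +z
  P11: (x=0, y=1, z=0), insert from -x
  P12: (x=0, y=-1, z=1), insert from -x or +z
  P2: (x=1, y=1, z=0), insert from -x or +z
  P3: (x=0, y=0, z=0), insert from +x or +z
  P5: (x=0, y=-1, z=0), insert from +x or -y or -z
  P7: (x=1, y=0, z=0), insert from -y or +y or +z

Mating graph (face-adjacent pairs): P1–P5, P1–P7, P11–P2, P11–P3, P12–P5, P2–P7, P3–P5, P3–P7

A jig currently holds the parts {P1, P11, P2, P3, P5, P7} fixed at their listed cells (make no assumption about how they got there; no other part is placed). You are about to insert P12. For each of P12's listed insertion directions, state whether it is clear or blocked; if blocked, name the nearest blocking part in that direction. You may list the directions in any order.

-x: ray from P12(0, -1, 1) has no placed part ⇒ clear
+z: ray from P12(0, -1, 1) has no placed part ⇒ clear

+z: clear; -x: clear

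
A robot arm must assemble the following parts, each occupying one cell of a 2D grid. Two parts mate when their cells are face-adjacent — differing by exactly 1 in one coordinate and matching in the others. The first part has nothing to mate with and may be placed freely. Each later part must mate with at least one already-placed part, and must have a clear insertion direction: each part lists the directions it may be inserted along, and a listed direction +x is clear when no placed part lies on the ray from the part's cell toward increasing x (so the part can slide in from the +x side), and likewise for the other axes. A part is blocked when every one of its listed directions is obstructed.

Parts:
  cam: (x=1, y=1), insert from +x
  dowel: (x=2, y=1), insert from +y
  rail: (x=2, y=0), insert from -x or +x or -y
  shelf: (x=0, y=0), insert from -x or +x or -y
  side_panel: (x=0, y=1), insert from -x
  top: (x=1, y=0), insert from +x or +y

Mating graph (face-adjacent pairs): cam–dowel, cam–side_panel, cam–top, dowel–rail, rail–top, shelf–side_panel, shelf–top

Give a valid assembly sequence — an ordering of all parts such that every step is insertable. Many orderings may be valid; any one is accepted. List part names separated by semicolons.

1. cam@(1, 1) [+x clear] — {cam}
2. dowel@(2, 1) [+y clear] — {cam, dowel}
3. side_panel@(0, 1) [-x clear] — {cam, dowel, side_panel}
4. shelf@(0, 0) [-x clear] — {cam, dowel, shelf, side_panel}
5. top@(1, 0) [+x clear] — {cam, dowel, shelf, side_panel, top}
6. rail@(2, 0) [+x clear] — {cam, dowel, rail, shelf, side_panel, top}

cam; dowel; side_panel; shelf; top; rail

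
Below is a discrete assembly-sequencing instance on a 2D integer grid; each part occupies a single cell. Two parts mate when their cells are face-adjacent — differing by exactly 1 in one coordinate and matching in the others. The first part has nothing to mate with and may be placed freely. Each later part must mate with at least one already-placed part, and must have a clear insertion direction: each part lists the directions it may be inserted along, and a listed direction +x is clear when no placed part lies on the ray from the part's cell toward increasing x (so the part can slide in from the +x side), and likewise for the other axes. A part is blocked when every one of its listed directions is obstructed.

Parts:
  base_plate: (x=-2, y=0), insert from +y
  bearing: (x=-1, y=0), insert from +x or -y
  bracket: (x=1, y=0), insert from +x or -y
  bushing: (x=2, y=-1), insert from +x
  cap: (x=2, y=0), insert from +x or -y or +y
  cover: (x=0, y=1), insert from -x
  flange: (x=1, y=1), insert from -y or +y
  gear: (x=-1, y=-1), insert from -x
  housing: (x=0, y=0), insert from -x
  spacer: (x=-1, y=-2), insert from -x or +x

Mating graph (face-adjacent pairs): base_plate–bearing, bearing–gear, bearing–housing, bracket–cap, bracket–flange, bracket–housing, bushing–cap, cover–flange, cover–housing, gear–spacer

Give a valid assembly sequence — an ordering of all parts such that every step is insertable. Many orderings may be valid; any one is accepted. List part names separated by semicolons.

1. flange@(1, 1) [-y clear] — {flange}
2. bracket@(1, 0) [+x clear] — {bracket, flange}
3. cover@(0, 1) [-x clear] — {bracket, cover, flange}
4. housing@(0, 0) [-x clear] — {bracket, cover, flange, housing}
5. bearing@(-1, 0) [-y clear] — {bearing, bracket, cover, flange, housing}
6. base_plate@(-2, 0) [+y clear] — {base_plate, bearing, bracket, cover, flange, housing}
7. cap@(2, 0) [+x clear] — {base_plate, bearing, bracket, cap, cover, flange, housing}
8. bushing@(2, -1) [+x clear] — {base_plate, bearing, bracket, bushing, cap, cover, flange, housing}
9. gear@(-1, -1) [-x clear] — {base_plate, bearing, bracket, bushing, cap, cover, flange, gear, housing}
10. spacer@(-1, -2) [-x clear] — {base_plate, bearing, bracket, bushing, cap, cover, flange, gear, housing, spacer}

flange; bracket; cover; housing; bearing; base_plate; cap; bushing; gear; spacer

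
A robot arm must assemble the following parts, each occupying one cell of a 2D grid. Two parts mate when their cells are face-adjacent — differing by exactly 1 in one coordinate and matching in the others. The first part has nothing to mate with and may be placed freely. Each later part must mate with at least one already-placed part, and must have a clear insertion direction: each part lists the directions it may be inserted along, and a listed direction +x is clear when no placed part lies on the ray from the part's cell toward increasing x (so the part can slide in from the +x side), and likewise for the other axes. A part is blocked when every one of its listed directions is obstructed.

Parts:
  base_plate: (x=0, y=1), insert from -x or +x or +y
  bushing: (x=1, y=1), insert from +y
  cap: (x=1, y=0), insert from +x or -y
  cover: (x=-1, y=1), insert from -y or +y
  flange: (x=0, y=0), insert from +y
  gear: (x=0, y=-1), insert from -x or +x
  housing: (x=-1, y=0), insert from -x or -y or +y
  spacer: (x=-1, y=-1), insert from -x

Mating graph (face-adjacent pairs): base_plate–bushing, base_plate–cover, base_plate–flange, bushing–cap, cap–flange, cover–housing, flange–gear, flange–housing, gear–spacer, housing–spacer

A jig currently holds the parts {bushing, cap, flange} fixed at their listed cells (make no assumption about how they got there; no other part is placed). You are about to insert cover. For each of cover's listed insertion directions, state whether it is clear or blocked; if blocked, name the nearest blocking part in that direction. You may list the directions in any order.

-y: ray from cover(-1, 1) has no placed part ⇒ clear
+y: ray from cover(-1, 1) has no placed part ⇒ clear

+y: clear; -y: clear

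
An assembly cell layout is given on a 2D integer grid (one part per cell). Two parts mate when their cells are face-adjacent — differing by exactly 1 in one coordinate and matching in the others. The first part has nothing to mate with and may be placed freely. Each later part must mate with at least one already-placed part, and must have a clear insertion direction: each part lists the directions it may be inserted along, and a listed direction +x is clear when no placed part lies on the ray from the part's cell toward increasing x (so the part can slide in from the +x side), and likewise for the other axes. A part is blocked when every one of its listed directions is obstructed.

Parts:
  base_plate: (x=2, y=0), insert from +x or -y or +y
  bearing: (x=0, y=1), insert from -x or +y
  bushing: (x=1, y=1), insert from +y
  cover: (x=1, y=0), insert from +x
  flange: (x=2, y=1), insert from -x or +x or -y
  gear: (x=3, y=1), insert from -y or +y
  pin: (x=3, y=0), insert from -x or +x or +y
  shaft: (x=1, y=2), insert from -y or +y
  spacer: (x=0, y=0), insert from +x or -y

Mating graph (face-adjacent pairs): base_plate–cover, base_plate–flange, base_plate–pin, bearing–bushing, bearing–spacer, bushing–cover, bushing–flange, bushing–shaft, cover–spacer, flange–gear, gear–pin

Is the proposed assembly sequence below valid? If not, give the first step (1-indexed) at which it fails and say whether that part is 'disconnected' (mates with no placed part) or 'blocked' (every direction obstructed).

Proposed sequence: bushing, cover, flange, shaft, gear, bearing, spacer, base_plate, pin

Valid

1. bushing@(1, 1) [+y clear] — {bushing}
2. cover@(1, 0) [+x clear] — {bushing, cover}
3. flange@(2, 1) [+x clear] — {bushing, cover, flange}
4. shaft@(1, 2) [+y clear] — {bushing, cover, flange, shaft}
5. gear@(3, 1) [-y clear] — {bushing, cover, flange, gear, shaft}
6. bearing@(0, 1) [-x clear] — {bearing, bushing, cover, flange, gear, shaft}
7. spacer@(0, 0) [-y clear] — {bearing, bushing, cover, flange, gear, shaft, spacer}
8. base_plate@(2, 0) [+x clear] — {base_plate, bearing, bushing, cover, flange, gear, shaft, spacer}
9. pin@(3, 0) [+x clear] — {base_plate, bearing, bushing, cover, flange, gear, pin, shaft, spacer}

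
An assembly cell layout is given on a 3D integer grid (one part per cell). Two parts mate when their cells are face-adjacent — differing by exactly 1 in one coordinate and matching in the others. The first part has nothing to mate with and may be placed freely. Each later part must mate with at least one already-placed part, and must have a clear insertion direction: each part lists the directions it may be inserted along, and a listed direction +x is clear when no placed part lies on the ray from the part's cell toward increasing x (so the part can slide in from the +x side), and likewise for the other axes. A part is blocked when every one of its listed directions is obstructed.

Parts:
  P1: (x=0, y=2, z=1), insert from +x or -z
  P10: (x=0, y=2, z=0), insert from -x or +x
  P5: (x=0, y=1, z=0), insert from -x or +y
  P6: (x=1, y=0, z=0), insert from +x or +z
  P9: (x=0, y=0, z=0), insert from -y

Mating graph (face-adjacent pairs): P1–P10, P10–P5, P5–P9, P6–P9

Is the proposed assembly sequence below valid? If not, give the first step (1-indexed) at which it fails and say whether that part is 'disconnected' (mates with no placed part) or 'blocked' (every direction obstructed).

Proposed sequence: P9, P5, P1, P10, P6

Invalid at step 3 (disconnected)

1. P9@(0, 0, 0) [-y clear] — {P9}
2. P5@(0, 1, 0) [-x clear] — {P5, P9}
3. P1@(0, 2, 1) — no placed neighbour ⇒ disconnected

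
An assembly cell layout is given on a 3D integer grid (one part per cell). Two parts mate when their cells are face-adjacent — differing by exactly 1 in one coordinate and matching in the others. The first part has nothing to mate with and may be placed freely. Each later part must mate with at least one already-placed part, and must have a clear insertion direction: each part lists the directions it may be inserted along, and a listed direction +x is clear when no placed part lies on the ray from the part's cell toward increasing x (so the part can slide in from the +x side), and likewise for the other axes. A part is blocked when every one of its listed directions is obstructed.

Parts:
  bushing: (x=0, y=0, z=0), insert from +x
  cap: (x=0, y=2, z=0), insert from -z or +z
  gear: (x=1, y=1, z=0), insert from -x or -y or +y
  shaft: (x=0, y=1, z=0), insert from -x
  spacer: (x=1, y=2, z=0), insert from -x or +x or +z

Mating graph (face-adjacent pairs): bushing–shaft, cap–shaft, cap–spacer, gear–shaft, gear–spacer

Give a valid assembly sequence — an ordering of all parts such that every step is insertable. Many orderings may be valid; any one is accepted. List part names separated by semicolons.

1. cap@(0, 2, 0) [-z clear] — {cap}
2. shaft@(0, 1, 0) [-x clear] — {cap, shaft}
3. bushing@(0, 0, 0) [+x clear] — {bushing, cap, shaft}
4. gear@(1, 1, 0) [-y clear] — {bushing, cap, gear, shaft}
5. spacer@(1, 2, 0) [+x clear] — {bushing, cap, gear, shaft, spacer}

cap; shaft; bushing; gear; spacer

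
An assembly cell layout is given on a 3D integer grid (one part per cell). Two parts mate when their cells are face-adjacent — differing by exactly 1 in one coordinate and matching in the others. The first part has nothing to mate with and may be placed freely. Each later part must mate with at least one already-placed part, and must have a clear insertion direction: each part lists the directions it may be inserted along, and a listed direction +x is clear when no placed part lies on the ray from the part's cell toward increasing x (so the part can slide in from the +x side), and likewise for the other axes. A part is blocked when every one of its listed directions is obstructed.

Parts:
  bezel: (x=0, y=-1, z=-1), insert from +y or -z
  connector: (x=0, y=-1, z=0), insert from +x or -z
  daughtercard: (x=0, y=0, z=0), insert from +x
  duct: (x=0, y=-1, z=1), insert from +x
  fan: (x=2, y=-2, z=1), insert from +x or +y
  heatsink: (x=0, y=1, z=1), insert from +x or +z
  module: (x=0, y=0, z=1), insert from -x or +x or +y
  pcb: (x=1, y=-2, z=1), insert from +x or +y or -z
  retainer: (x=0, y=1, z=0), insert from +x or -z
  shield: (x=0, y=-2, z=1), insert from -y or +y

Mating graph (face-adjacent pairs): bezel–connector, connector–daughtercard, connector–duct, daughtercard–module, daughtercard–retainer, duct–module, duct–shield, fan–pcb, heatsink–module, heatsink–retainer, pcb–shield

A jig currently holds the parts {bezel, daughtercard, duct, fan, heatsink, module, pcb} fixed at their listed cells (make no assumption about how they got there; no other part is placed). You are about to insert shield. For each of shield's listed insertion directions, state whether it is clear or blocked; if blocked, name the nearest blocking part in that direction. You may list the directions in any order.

-y: ray from shield(0, -2, 1) has no placed part ⇒ clear
+y: nearest on ray is duct@(0, -1, 1) ⇒ blocked

+y: blocked by duct; -y: clear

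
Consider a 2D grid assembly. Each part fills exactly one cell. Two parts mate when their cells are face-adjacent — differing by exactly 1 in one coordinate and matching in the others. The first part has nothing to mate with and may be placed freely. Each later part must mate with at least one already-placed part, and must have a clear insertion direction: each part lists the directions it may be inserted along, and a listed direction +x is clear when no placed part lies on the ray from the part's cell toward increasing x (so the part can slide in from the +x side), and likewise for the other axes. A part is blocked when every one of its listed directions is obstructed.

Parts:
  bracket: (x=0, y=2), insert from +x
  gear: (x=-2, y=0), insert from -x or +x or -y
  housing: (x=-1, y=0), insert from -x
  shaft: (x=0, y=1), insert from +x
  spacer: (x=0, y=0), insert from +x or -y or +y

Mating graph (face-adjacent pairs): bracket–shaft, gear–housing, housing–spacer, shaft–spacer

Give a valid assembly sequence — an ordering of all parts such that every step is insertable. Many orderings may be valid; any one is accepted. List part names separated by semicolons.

housing; gear; spacer; shaft; bracket

1. housing@(-1, 0) [-x clear] — {housing}
2. gear@(-2, 0) [-x clear] — {gear, housing}
3. spacer@(0, 0) [+x clear] — {gear, housing, spacer}
4. shaft@(0, 1) [+x clear] — {gear, housing, shaft, spacer}
5. bracket@(0, 2) [+x clear] — {bracket, gear, housing, shaft, spacer}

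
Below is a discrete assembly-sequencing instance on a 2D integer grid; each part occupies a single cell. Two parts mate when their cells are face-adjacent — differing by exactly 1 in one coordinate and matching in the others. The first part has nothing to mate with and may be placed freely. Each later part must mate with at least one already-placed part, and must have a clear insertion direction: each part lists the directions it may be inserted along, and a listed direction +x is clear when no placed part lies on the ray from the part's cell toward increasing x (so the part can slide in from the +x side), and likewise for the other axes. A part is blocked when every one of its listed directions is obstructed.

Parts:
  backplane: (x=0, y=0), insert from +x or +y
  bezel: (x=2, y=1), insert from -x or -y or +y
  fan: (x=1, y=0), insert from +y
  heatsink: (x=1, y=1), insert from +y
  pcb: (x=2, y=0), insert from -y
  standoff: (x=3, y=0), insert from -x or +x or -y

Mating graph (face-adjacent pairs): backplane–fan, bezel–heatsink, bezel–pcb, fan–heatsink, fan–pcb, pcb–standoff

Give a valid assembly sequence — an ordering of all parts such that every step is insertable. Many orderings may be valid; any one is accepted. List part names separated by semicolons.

standoff; pcb; fan; heatsink; bezel; backplane

1. standoff@(3, 0) [-x clear] — {standoff}
2. pcb@(2, 0) [-y clear] — {pcb, standoff}
3. fan@(1, 0) [+y clear] — {fan, pcb, standoff}
4. heatsink@(1, 1) [+y clear] — {fan, heatsink, pcb, standoff}
5. bezel@(2, 1) [+y clear] — {bezel, fan, heatsink, pcb, standoff}
6. backplane@(0, 0) [+y clear] — {backplane, bezel, fan, heatsink, pcb, standoff}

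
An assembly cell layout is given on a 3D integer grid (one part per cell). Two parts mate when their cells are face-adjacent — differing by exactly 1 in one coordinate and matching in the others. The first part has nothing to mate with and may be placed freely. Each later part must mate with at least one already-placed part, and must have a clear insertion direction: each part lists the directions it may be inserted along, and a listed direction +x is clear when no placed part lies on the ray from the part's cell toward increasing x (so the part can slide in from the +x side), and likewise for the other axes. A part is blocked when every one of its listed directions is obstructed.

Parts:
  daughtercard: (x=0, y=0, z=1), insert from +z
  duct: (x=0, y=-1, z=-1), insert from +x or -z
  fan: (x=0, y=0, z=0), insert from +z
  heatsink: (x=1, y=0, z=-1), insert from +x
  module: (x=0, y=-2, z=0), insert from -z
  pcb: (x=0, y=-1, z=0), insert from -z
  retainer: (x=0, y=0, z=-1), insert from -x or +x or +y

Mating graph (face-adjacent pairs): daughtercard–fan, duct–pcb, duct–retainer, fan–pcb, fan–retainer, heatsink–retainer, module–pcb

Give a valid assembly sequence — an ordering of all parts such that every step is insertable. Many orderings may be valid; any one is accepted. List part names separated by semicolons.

retainer; fan; pcb; module; duct; daughtercard; heatsink

1. retainer@(0, 0, -1) [-x clear] — {retainer}
2. fan@(0, 0, 0) [+z clear] — {fan, retainer}
3. pcb@(0, -1, 0) [-z clear] — {fan, pcb, retainer}
4. module@(0, -2, 0) [-z clear] — {fan, module, pcb, retainer}
5. duct@(0, -1, -1) [+x clear] — {duct, fan, module, pcb, retainer}
6. daughtercard@(0, 0, 1) [+z clear] — {daughtercard, duct, fan, module, pcb, retainer}
7. heatsink@(1, 0, -1) [+x clear] — {daughtercard, duct, fan, heatsink, module, pcb, retainer}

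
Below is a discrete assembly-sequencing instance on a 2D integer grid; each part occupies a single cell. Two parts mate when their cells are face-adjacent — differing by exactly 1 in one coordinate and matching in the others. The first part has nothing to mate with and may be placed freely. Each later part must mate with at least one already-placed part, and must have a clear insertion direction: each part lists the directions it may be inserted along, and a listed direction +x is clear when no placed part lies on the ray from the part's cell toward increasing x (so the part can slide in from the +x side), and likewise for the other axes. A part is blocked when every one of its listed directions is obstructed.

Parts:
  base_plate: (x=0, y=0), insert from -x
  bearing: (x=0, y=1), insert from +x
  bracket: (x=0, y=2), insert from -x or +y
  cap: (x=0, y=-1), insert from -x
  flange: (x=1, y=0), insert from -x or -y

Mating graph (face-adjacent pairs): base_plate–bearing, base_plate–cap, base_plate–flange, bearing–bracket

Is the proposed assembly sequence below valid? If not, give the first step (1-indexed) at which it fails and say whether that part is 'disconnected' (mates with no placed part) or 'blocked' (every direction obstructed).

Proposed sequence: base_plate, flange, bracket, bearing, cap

Invalid at step 3 (disconnected)

1. base_plate@(0, 0) [-x clear] — {base_plate}
2. flange@(1, 0) [-y clear] — {base_plate, flange}
3. bracket@(0, 2) — no placed neighbour ⇒ disconnected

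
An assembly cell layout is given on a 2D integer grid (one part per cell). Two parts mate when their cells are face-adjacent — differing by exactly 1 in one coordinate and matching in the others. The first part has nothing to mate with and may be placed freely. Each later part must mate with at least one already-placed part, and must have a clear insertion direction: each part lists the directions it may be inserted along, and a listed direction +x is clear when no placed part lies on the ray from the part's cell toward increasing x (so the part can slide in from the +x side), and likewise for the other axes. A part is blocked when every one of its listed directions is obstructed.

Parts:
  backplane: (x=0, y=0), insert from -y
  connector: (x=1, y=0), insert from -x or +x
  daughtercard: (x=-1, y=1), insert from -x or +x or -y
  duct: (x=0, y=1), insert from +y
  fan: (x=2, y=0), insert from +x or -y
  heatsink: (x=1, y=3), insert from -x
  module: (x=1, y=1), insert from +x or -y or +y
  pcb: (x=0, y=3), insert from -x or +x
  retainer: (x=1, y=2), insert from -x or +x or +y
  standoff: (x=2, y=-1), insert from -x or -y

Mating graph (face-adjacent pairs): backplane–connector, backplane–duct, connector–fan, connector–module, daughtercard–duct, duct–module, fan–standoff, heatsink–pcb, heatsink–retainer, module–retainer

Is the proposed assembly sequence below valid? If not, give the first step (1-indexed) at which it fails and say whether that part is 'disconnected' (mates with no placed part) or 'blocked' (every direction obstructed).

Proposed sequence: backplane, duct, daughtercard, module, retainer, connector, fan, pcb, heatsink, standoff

Invalid at step 8 (disconnected)

1. backplane@(0, 0) [-y clear] — {backplane}
2. duct@(0, 1) [+y clear] — {backplane, duct}
3. daughtercard@(-1, 1) [-x clear] — {backplane, daughtercard, duct}
4. module@(1, 1) [+x clear] — {backplane, daughtercard, duct, module}
5. retainer@(1, 2) [-x clear] — {backplane, daughtercard, duct, module, retainer}
6. connector@(1, 0) [+x clear] — {backplane, connector, daughtercard, duct, module, retainer}
7. fan@(2, 0) [+x clear] — {backplane, connector, daughtercard, duct, fan, module, retainer}
8. pcb@(0, 3) — no placed neighbour ⇒ disconnected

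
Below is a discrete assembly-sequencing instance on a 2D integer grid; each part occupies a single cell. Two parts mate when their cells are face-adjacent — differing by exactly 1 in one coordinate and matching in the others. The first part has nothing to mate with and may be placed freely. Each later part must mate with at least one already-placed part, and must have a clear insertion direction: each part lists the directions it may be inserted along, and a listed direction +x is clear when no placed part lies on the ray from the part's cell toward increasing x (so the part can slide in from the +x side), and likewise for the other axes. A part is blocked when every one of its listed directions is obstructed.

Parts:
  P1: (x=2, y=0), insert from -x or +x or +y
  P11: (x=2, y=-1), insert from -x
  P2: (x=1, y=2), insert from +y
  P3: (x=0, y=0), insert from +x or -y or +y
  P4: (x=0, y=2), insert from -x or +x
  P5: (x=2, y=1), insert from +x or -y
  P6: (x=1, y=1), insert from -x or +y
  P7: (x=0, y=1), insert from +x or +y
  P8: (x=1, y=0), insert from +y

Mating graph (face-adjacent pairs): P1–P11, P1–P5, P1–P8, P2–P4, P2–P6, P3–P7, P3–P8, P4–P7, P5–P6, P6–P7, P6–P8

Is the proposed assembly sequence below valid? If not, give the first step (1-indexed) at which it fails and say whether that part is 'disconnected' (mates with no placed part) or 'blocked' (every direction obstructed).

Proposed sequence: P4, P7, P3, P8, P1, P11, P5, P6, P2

1. P4@(0, 2) [-x clear] — {P4}
2. P7@(0, 1) [+x clear] — {P4, P7}
3. P3@(0, 0) [+x clear] — {P3, P4, P7}
4. P8@(1, 0) [+y clear] — {P3, P4, P7, P8}
5. P1@(2, 0) [+x clear] — {P1, P3, P4, P7, P8}
6. P11@(2, -1) [-x clear] — {P1, P11, P3, P4, P7, P8}
7. P5@(2, 1) [+x clear] — {P1, P11, P3, P4, P5, P7, P8}
8. P6@(1, 1) [+y clear] — {P1, P11, P3, P4, P5, P6, P7, P8}
9. P2@(1, 2) [+y clear] — {P1, P11, P2, P3, P4, P5, P6, P7, P8}

Valid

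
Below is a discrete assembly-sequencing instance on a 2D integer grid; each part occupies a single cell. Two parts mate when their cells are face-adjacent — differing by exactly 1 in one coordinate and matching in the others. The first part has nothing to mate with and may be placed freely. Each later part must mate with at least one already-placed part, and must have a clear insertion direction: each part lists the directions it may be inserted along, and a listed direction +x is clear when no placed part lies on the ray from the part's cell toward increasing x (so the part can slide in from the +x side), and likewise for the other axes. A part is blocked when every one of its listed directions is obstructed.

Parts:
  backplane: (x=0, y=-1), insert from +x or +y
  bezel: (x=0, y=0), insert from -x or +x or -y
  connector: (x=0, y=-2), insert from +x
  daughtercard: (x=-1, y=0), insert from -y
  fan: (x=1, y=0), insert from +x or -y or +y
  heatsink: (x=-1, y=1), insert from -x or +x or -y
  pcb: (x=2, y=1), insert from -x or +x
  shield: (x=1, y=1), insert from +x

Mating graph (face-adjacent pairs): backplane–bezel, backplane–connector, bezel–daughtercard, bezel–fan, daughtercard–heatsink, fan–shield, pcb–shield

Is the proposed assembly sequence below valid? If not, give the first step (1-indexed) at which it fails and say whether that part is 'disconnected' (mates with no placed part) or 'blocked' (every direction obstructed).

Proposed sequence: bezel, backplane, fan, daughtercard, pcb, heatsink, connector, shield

1. bezel@(0, 0) [-x clear] — {bezel}
2. backplane@(0, -1) [+x clear] — {backplane, bezel}
3. fan@(1, 0) [+x clear] — {backplane, bezel, fan}
4. daughtercard@(-1, 0) [-y clear] — {backplane, bezel, daughtercard, fan}
5. pcb@(2, 1) — no placed neighbour ⇒ disconnected

Invalid at step 5 (disconnected)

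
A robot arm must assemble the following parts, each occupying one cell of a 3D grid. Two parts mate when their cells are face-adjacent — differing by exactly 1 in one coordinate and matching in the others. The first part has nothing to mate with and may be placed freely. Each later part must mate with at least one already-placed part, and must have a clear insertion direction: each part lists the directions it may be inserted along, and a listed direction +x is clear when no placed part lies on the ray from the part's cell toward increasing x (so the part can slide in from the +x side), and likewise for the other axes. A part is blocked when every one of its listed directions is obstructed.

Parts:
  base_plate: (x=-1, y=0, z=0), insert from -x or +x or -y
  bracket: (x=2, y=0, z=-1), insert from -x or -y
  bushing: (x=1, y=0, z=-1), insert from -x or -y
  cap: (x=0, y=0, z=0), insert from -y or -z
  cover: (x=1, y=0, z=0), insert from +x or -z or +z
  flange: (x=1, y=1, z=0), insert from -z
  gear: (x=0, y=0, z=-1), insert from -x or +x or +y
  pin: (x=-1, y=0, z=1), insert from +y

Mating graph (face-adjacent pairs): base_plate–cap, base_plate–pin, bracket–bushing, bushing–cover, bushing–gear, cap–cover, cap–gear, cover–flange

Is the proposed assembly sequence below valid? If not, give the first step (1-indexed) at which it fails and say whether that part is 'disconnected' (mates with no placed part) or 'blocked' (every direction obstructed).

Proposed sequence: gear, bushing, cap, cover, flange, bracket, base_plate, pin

Valid

1. gear@(0, 0, -1) [-x clear] — {gear}
2. bushing@(1, 0, -1) [-y clear] — {bushing, gear}
3. cap@(0, 0, 0) [-y clear] — {bushing, cap, gear}
4. cover@(1, 0, 0) [+x clear] — {bushing, cap, cover, gear}
5. flange@(1, 1, 0) [-z clear] — {bushing, cap, cover, flange, gear}
6. bracket@(2, 0, -1) [-y clear] — {bracket, bushing, cap, cover, flange, gear}
7. base_plate@(-1, 0, 0) [-x clear] — {base_plate, bracket, bushing, cap, cover, flange, gear}
8. pin@(-1, 0, 1) [+y clear] — {base_plate, bracket, bushing, cap, cover, flange, gear, pin}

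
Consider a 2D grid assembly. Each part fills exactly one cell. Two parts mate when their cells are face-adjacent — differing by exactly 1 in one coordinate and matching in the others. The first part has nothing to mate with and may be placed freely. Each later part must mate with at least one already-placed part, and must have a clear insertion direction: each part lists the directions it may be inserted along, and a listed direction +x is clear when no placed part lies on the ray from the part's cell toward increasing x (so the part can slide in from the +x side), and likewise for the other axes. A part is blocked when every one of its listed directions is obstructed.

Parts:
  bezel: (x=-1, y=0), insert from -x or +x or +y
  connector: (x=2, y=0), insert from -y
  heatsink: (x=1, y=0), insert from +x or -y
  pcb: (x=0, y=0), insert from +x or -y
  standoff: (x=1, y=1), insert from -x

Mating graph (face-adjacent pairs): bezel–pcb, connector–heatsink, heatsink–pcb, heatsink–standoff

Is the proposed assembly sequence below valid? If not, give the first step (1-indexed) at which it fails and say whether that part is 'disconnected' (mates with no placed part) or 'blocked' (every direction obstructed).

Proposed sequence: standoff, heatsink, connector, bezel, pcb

Invalid at step 4 (disconnected)

1. standoff@(1, 1) [-x clear] — {standoff}
2. heatsink@(1, 0) [+x clear] — {heatsink, standoff}
3. connector@(2, 0) [-y clear] — {connector, heatsink, standoff}
4. bezel@(-1, 0) — no placed neighbour ⇒ disconnected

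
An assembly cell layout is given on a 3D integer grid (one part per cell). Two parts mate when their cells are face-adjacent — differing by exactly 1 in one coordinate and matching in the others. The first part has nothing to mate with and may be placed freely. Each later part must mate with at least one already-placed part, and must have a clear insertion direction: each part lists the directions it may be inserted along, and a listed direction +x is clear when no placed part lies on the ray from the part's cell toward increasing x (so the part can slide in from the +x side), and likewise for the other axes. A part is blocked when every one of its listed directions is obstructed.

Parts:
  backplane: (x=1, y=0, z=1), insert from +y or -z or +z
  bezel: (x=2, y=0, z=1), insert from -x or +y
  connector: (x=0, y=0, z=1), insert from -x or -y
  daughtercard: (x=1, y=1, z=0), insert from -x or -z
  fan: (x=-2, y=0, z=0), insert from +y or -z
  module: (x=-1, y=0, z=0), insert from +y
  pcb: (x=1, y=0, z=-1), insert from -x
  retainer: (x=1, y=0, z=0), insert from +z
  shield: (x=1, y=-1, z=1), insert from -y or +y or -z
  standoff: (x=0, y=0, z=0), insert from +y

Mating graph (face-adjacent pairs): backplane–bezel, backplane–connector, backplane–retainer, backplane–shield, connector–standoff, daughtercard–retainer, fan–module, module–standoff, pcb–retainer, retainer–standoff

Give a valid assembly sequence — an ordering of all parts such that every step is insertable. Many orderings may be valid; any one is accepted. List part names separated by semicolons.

1. pcb@(1, 0, -1) [-x clear] — {pcb}
2. retainer@(1, 0, 0) [+z clear] — {pcb, retainer}
3. standoff@(0, 0, 0) [+y clear] — {pcb, retainer, standoff}
4. module@(-1, 0, 0) [+y clear] — {module, pcb, retainer, standoff}
5. fan@(-2, 0, 0) [+y clear] — {fan, module, pcb, retainer, standoff}
6. daughtercard@(1, 1, 0) [-x clear] — {daughtercard, fan, module, pcb, retainer, standoff}
7. backplane@(1, 0, 1) [+y clear] — {backplane, daughtercard, fan, module, pcb, retainer, standoff}
8. shield@(1, -1, 1) [-y clear] — {backplane, daughtercard, fan, module, pcb, retainer, shield, standoff}
9. bezel@(2, 0, 1) [+y clear] — {backplane, bezel, daughtercard, fan, module, pcb, retainer, shield, standoff}
10. connector@(0, 0, 1) [-x clear] — {backplane, bezel, connector, daughtercard, fan, module, pcb, retainer, shield, standoff}

pcb; retainer; standoff; module; fan; daughtercard; backplane; shield; bezel; connector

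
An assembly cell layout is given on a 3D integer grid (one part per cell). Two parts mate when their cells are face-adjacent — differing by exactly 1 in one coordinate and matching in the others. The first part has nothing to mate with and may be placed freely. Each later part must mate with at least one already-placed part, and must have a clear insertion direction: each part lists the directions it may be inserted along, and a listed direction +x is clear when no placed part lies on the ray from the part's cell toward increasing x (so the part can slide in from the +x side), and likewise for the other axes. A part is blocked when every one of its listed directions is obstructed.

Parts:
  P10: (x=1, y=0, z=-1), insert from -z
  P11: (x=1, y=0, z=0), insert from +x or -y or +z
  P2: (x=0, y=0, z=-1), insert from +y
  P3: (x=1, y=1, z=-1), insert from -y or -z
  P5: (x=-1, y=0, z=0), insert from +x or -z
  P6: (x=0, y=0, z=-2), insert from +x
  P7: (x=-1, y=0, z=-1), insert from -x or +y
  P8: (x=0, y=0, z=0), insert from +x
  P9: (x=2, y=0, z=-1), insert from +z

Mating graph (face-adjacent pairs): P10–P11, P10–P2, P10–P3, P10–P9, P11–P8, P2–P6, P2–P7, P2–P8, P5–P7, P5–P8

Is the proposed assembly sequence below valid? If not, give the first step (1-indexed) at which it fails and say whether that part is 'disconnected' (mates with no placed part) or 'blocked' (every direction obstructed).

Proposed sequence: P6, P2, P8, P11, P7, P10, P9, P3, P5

1. P6@(0, 0, -2) [+x clear] — {P6}
2. P2@(0, 0, -1) [+y clear] — {P2, P6}
3. P8@(0, 0, 0) [+x clear] — {P2, P6, P8}
4. P11@(1, 0, 0) [+x clear] — {P11, P2, P6, P8}
5. P7@(-1, 0, -1) [-x clear] — {P11, P2, P6, P7, P8}
6. P10@(1, 0, -1) [-z clear] — {P10, P11, P2, P6, P7, P8}
7. P9@(2, 0, -1) [+z clear] — {P10, P11, P2, P6, P7, P8, P9}
8. P3@(1, 1, -1) [-z clear] — {P10, P11, P2, P3, P6, P7, P8, P9}
9. P5@(-1, 0, 0) — +x/-z all obstructed ⇒ blocked

Invalid at step 9 (blocked)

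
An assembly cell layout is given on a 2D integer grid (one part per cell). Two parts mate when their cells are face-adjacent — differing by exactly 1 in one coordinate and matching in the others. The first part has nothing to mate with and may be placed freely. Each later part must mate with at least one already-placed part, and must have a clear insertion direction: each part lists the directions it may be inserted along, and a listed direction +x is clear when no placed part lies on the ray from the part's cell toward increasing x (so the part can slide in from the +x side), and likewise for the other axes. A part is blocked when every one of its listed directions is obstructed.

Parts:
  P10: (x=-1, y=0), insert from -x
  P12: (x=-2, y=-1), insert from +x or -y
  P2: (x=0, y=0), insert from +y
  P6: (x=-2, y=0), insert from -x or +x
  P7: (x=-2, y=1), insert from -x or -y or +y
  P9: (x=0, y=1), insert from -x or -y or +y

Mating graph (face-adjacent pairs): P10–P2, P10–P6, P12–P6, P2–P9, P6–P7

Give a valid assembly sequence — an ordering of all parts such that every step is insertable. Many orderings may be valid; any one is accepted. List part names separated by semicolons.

1. P2@(0, 0) [+y clear] — {P2}
2. P9@(0, 1) [-x clear] — {P2, P9}
3. P10@(-1, 0) [-x clear] — {P10, P2, P9}
4. P6@(-2, 0) [-x clear] — {P10, P2, P6, P9}
5. P7@(-2, 1) [-x clear] — {P10, P2, P6, P7, P9}
6. P12@(-2, -1) [+x clear] — {P10, P12, P2, P6, P7, P9}

P2; P9; P10; P6; P7; P12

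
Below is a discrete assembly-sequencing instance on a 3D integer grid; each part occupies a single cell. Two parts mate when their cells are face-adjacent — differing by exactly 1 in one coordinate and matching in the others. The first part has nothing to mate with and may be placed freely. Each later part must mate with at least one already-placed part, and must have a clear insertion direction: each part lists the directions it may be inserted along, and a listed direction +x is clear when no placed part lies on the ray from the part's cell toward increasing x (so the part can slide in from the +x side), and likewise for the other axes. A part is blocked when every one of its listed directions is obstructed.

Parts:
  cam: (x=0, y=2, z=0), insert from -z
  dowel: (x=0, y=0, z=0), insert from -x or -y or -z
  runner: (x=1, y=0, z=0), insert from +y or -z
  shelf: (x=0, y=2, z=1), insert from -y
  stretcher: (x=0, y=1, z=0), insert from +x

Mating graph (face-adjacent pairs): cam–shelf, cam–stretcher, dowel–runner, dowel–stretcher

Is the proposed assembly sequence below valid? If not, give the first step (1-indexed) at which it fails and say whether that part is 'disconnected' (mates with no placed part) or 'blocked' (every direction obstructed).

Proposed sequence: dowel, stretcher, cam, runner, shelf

1. dowel@(0, 0, 0) [-x clear] — {dowel}
2. stretcher@(0, 1, 0) [+x clear] — {dowel, stretcher}
3. cam@(0, 2, 0) [-z clear] — {cam, dowel, stretcher}
4. runner@(1, 0, 0) [+y clear] — {cam, dowel, runner, stretcher}
5. shelf@(0, 2, 1) [-y clear] — {cam, dowel, runner, shelf, stretcher}

Valid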